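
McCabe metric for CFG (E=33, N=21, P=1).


Formula: V(G) = E - N + 2P
V(G) = 33 - 21 + 2*1
V(G) = 12 + 2
V(G) = 14

14


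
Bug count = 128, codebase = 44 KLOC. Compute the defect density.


Defect density = defects / KLOC
Defect density = 128 / 44
Defect density = 2.909 defects/KLOC

2.909 defects/KLOC


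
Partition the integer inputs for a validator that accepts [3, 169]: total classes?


Valid range: [3, 169]
Class 1: x < 3 — invalid
Class 2: 3 ≤ x ≤ 169 — valid
Class 3: x > 169 — invalid
Total equivalence classes: 3

3 equivalence classes


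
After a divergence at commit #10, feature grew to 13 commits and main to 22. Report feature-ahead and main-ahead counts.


Common ancestor: commit #10
feature commits after divergence: 13 - 10 = 3
main commits after divergence: 22 - 10 = 12
feature is 3 commits ahead of main
main is 12 commits ahead of feature

feature ahead: 3, main ahead: 12


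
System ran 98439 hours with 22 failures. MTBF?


Formula: MTBF = Total operating time / Number of failures
MTBF = 98439 / 22
MTBF = 4474.5 hours

4474.5 hours


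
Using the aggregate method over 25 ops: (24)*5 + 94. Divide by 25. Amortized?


Formula: Amortized cost = Total cost / Operations
Total cost = (24 * 5) + (1 * 94)
Total cost = 120 + 94 = 214
Amortized = 214 / 25 = 8.56

8.56


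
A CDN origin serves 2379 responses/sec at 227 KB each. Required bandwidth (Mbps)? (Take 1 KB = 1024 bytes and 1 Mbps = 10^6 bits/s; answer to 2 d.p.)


Formula: Mbps = payload_bytes * RPS * 8 / 1e6
Payload per request = 227 KB = 227 * 1024 = 232448 bytes
Total bytes/sec = 232448 * 2379 = 552993792
Total bits/sec = 552993792 * 8 = 4423950336
Mbps = 4423950336 / 1e6 = 4423.95

4423.95 Mbps


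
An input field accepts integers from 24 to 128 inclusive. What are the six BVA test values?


Range: [24, 128]
Boundaries: just below min, min, min+1, max-1, max, just above max
Values: [23, 24, 25, 127, 128, 129]

[23, 24, 25, 127, 128, 129]


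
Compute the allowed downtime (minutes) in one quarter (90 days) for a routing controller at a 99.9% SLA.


Formula: allowed downtime = period * (100 - SLA) / 100
Period (quarter (90 days)) = 129600 minutes
Unavailability fraction = (100 - 99.9) / 100
Allowed downtime = 129600 * (100 - 99.9) / 100
Allowed downtime = 129.6 minutes

129.6 minutes


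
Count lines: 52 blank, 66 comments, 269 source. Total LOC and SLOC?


Total LOC = blank + comment + code
Total LOC = 52 + 66 + 269 = 387
SLOC (source only) = code = 269

Total LOC: 387, SLOC: 269


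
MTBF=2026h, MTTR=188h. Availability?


Availability = MTBF / (MTBF + MTTR)
Availability = 2026 / (2026 + 188)
Availability = 2026 / 2214
Availability = 91.5086%

91.5086%


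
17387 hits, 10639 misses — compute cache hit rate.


Formula: hit rate = hits / (hits + misses) * 100
hit rate = 17387 / (17387 + 10639) * 100
hit rate = 17387 / 28026 * 100
hit rate = 62.04%

62.04%


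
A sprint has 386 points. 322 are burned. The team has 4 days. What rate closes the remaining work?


Formula: Required rate = Remaining points / Days left
Remaining = 386 - 322 = 64 points
Required rate = 64 / 4 = 16.0 points/day

16.0 points/day


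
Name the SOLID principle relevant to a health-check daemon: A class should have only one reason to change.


This describes the Single Responsibility Principle (SRP)

Single Responsibility Principle (SRP)


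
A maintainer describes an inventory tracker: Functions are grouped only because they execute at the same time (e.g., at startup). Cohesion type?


Reasoning: Related by timing only
Type: Temporal cohesion

Temporal cohesion


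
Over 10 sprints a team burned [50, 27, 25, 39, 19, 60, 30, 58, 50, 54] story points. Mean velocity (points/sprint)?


Formula: Avg velocity = Total points / Number of sprints
Points: [50, 27, 25, 39, 19, 60, 30, 58, 50, 54]
Sum = 50 + 27 + 25 + 39 + 19 + 60 + 30 + 58 + 50 + 54 = 412
Avg velocity = 412 / 10 = 41.2 points/sprint

41.2 points/sprint


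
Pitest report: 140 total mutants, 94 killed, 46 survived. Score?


Mutation score = killed / total * 100
Mutation score = 94 / 140 * 100
Mutation score = 67.14%

67.14%


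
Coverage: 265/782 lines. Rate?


Coverage = covered / total * 100
Coverage = 265 / 782 * 100
Coverage = 33.89%

33.89%


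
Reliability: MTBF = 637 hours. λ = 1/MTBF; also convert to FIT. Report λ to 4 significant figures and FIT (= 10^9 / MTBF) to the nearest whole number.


Formula: λ = 1 / MTBF; FIT = λ × 1e9 = 1e9 / MTBF
λ = 1 / 637 ≈ 1.570e-03 failures/hour
FIT = 1e9 / 637 ≈ 1569859 failures per 1e9 hours (nearest whole number)

λ = 1.570e-03 /h, FIT = 1569859


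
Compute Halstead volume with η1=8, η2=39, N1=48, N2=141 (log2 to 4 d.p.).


Formula: V = N * log2(η), where N = N1 + N2 and η = η1 + η2
η = 8 + 39 = 47
N = 48 + 141 = 189
log2(47) ≈ 5.5546
V = 189 * 5.5546 = 1049.82

1049.82


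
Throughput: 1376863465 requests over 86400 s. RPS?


Formula: throughput = requests / seconds
throughput = 1376863465 / 86400
throughput = 15935.92 requests/second

15935.92 requests/second


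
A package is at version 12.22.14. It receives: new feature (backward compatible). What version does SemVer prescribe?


Current: 12.22.14
Change category: 'new feature (backward compatible)' → minor bump
SemVer rule: minor bump → increment MINOR, reset PATCH to 0 (MAJOR unchanged)
New: 12.23.0

12.23.0


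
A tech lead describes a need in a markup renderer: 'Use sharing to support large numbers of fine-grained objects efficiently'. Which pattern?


This matches the Flyweight pattern

Flyweight


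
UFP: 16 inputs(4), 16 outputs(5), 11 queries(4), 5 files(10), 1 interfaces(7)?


UFP = EI*4 + EO*5 + EQ*4 + ILF*10 + EIF*7
UFP = 16*4 + 16*5 + 11*4 + 5*10 + 1*7
UFP = 64 + 80 + 44 + 50 + 7
UFP = 245

245


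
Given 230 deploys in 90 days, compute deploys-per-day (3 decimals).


Formula: deployments per day = releases / days
= 230 / 90
= 2.556 deploys/day
(equivalently, 17.89 deploys/week)

2.556 deploys/day


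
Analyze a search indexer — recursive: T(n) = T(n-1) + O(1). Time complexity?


Reasoning: linear recursion with constant work per frame
Complexity: O(n)

O(n)


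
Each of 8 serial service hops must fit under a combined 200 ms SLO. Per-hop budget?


Formula: per_stage = total_budget / stages
per_stage = 200 / 8
per_stage = 25.0 ms

25.0 ms


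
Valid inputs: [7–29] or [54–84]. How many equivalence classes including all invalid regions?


Valid ranges: [7,29] and [54,84]
Class 1: x < 7 — invalid
Class 2: 7 ≤ x ≤ 29 — valid
Class 3: 29 < x < 54 — invalid (gap between ranges)
Class 4: 54 ≤ x ≤ 84 — valid
Class 5: x > 84 — invalid
Total equivalence classes: 5

5 equivalence classes


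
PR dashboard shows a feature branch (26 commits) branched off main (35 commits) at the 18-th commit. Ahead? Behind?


Common ancestor: commit #18
feature commits after divergence: 26 - 18 = 8
main commits after divergence: 35 - 18 = 17
feature is 8 commits ahead of main
main is 17 commits ahead of feature

feature ahead: 8, main ahead: 17


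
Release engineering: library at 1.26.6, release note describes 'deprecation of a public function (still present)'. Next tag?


Current: 1.26.6
Change category: 'deprecation of a public function (still present)' → minor bump
SemVer rule: minor bump → increment MINOR, reset PATCH to 0 (MAJOR unchanged)
New: 1.27.0

1.27.0


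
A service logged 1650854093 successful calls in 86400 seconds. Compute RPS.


Formula: throughput = requests / seconds
throughput = 1650854093 / 86400
throughput = 19107.11 requests/second

19107.11 requests/second


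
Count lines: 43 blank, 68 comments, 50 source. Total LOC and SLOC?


Total LOC = blank + comment + code
Total LOC = 43 + 68 + 50 = 161
SLOC (source only) = code = 50

Total LOC: 161, SLOC: 50


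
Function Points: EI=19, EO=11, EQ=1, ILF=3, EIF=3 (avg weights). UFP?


UFP = EI*4 + EO*5 + EQ*4 + ILF*10 + EIF*7
UFP = 19*4 + 11*5 + 1*4 + 3*10 + 3*7
UFP = 76 + 55 + 4 + 30 + 21
UFP = 186

186


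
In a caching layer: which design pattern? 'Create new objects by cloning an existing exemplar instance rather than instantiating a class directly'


This matches the Prototype pattern

Prototype


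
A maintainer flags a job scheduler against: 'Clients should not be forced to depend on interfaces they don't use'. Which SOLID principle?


This describes the Interface Segregation Principle (ISP)

Interface Segregation Principle (ISP)


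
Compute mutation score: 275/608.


Mutation score = killed / total * 100
Mutation score = 275 / 608 * 100
Mutation score = 45.23%

45.23%


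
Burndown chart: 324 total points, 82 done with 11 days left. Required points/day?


Formula: Required rate = Remaining points / Days left
Remaining = 324 - 82 = 242 points
Required rate = 242 / 11 = 22.0 points/day

22.0 points/day


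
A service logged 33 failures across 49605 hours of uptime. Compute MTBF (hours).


Formula: MTBF = Total operating time / Number of failures
MTBF = 49605 / 33
MTBF = 1503.18 hours

1503.18 hours


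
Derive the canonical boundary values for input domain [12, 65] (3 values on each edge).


Range: [12, 65]
Boundaries: just below min, min, min+1, max-1, max, just above max
Values: [11, 12, 13, 64, 65, 66]

[11, 12, 13, 64, 65, 66]


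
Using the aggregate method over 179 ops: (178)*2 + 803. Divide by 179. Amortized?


Formula: Amortized cost = Total cost / Operations
Total cost = (178 * 2) + (1 * 803)
Total cost = 356 + 803 = 1159
Amortized = 1159 / 179 = 6.4749

6.4749


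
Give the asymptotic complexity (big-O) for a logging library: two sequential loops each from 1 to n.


Reasoning: sequential dominates: O(n) + O(n) = O(n)
Complexity: O(n)

O(n)


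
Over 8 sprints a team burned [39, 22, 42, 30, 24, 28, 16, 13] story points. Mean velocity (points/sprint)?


Formula: Avg velocity = Total points / Number of sprints
Points: [39, 22, 42, 30, 24, 28, 16, 13]
Sum = 39 + 22 + 42 + 30 + 24 + 28 + 16 + 13 = 214
Avg velocity = 214 / 8 = 26.75 points/sprint

26.75 points/sprint


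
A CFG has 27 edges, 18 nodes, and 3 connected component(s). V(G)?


Formula: V(G) = E - N + 2P
V(G) = 27 - 18 + 2*3
V(G) = 9 + 6
V(G) = 15

15


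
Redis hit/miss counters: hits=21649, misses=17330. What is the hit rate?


Formula: hit rate = hits / (hits + misses) * 100
hit rate = 21649 / (21649 + 17330) * 100
hit rate = 21649 / 38979 * 100
hit rate = 55.54%

55.54%


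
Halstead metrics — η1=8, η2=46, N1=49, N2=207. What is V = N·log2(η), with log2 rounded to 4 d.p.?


Formula: V = N * log2(η), where N = N1 + N2 and η = η1 + η2
η = 8 + 46 = 54
N = 49 + 207 = 256
log2(54) ≈ 5.7549
V = 256 * 5.7549 = 1473.25

1473.25


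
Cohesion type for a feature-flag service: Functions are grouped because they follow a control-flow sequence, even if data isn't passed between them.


Reasoning: Grouped by order of execution within a routine, not by data flow
Type: Procedural cohesion

Procedural cohesion


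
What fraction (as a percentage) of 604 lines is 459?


Coverage = covered / total * 100
Coverage = 459 / 604 * 100
Coverage = 75.99%

75.99%


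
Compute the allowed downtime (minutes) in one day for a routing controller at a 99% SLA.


Formula: allowed downtime = period * (100 - SLA) / 100
Period (day) = 1440 minutes
Unavailability fraction = (100 - 99.0) / 100
Allowed downtime = 1440 * (100 - 99.0) / 100
Allowed downtime = 14.4 minutes

14.4 minutes


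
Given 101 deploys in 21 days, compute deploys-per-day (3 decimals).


Formula: deployments per day = releases / days
= 101 / 21
= 4.81 deploys/day
(equivalently, 33.67 deploys/week)

4.81 deploys/day


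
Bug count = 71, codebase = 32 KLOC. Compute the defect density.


Defect density = defects / KLOC
Defect density = 71 / 32
Defect density = 2.219 defects/KLOC

2.219 defects/KLOC


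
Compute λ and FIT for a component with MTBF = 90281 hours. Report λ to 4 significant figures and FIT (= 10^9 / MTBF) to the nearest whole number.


Formula: λ = 1 / MTBF; FIT = λ × 1e9 = 1e9 / MTBF
λ = 1 / 90281 ≈ 1.108e-05 failures/hour
FIT = 1e9 / 90281 ≈ 11077 failures per 1e9 hours (nearest whole number)

λ = 1.108e-05 /h, FIT = 11077


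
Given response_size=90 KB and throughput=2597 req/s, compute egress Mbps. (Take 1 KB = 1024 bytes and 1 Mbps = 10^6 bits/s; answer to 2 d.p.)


Formula: Mbps = payload_bytes * RPS * 8 / 1e6
Payload per request = 90 KB = 90 * 1024 = 92160 bytes
Total bytes/sec = 92160 * 2597 = 239339520
Total bits/sec = 239339520 * 8 = 1914716160
Mbps = 1914716160 / 1e6 = 1914.72

1914.72 Mbps


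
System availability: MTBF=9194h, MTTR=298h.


Availability = MTBF / (MTBF + MTTR)
Availability = 9194 / (9194 + 298)
Availability = 9194 / 9492
Availability = 96.8605%

96.8605%


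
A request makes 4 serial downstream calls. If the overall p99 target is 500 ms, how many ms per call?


Formula: per_stage = total_budget / stages
per_stage = 500 / 4
per_stage = 125.0 ms

125.0 ms


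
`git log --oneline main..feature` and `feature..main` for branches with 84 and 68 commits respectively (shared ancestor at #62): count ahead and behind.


Common ancestor: commit #62
feature commits after divergence: 84 - 62 = 22
main commits after divergence: 68 - 62 = 6
feature is 22 commits ahead of main
main is 6 commits ahead of feature

feature ahead: 22, main ahead: 6


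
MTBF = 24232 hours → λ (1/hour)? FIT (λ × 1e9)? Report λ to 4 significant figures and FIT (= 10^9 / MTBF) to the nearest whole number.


Formula: λ = 1 / MTBF; FIT = λ × 1e9 = 1e9 / MTBF
λ = 1 / 24232 ≈ 4.127e-05 failures/hour
FIT = 1e9 / 24232 ≈ 41268 failures per 1e9 hours (nearest whole number)

λ = 4.127e-05 /h, FIT = 41268


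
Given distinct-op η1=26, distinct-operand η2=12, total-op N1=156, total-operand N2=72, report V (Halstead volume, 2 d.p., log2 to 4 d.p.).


Formula: V = N * log2(η), where N = N1 + N2 and η = η1 + η2
η = 26 + 12 = 38
N = 156 + 72 = 228
log2(38) ≈ 5.2479
V = 228 * 5.2479 = 1196.52

1196.52


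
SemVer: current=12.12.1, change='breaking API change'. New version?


Current: 12.12.1
Change category: 'breaking API change' → major bump
SemVer rule: major bump → increment MAJOR, reset MINOR and PATCH to 0
New: 13.0.0

13.0.0


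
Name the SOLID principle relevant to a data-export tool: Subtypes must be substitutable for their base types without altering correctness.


This describes the Liskov Substitution Principle (LSP)

Liskov Substitution Principle (LSP)


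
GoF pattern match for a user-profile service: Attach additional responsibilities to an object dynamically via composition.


This matches the Decorator pattern

Decorator


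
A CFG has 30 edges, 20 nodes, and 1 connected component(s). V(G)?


Formula: V(G) = E - N + 2P
V(G) = 30 - 20 + 2*1
V(G) = 10 + 2
V(G) = 12

12


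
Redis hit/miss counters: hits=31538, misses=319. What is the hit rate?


Formula: hit rate = hits / (hits + misses) * 100
hit rate = 31538 / (31538 + 319) * 100
hit rate = 31538 / 31857 * 100
hit rate = 99.0%

99.0%


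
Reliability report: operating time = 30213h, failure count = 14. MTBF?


Formula: MTBF = Total operating time / Number of failures
MTBF = 30213 / 14
MTBF = 2158.07 hours

2158.07 hours


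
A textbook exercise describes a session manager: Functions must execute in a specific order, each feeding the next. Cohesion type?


Reasoning: Output of one is input to next
Type: Sequential cohesion

Sequential cohesion


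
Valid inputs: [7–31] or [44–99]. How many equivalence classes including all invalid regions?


Valid ranges: [7,31] and [44,99]
Class 1: x < 7 — invalid
Class 2: 7 ≤ x ≤ 31 — valid
Class 3: 31 < x < 44 — invalid (gap between ranges)
Class 4: 44 ≤ x ≤ 99 — valid
Class 5: x > 99 — invalid
Total equivalence classes: 5

5 equivalence classes


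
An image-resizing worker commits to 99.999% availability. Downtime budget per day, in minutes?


Formula: allowed downtime = period * (100 - SLA) / 100
Period (day) = 1440 minutes
Unavailability fraction = (100 - 99.999) / 100
Allowed downtime = 1440 * (100 - 99.999) / 100
Allowed downtime = 0.0144 minutes

0.0144 minutes


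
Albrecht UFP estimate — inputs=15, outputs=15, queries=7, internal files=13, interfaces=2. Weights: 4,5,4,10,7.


UFP = EI*4 + EO*5 + EQ*4 + ILF*10 + EIF*7
UFP = 15*4 + 15*5 + 7*4 + 13*10 + 2*7
UFP = 60 + 75 + 28 + 130 + 14
UFP = 307

307


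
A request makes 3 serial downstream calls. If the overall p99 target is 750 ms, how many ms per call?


Formula: per_stage = total_budget / stages
per_stage = 750 / 3
per_stage = 250.0 ms

250.0 ms


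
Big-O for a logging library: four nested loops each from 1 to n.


Reasoning: four levels of nesting
Complexity: O(n^4)

O(n^4)


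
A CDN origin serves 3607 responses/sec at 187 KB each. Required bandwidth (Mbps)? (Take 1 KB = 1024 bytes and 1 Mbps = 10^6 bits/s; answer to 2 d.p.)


Formula: Mbps = payload_bytes * RPS * 8 / 1e6
Payload per request = 187 KB = 187 * 1024 = 191488 bytes
Total bytes/sec = 191488 * 3607 = 690697216
Total bits/sec = 690697216 * 8 = 5525577728
Mbps = 5525577728 / 1e6 = 5525.58

5525.58 Mbps


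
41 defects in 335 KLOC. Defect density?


Defect density = defects / KLOC
Defect density = 41 / 335
Defect density = 0.122 defects/KLOC

0.122 defects/KLOC


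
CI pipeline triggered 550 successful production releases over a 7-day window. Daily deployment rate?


Formula: deployments per day = releases / days
= 550 / 7
= 78.571 deploys/day
(equivalently, 550.0 deploys/week)

78.571 deploys/day


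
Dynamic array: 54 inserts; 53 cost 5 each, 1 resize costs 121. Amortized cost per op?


Formula: Amortized cost = Total cost / Operations
Total cost = (53 * 5) + (1 * 121)
Total cost = 265 + 121 = 386
Amortized = 386 / 54 = 7.1481

7.1481


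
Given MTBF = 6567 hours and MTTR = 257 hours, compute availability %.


Availability = MTBF / (MTBF + MTTR)
Availability = 6567 / (6567 + 257)
Availability = 6567 / 6824
Availability = 96.2339%

96.2339%


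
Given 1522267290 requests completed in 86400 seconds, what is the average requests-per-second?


Formula: throughput = requests / seconds
throughput = 1522267290 / 86400
throughput = 17618.83 requests/second

17618.83 requests/second


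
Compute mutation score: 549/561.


Mutation score = killed / total * 100
Mutation score = 549 / 561 * 100
Mutation score = 97.86%

97.86%


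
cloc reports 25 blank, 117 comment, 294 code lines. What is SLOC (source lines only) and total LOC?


Total LOC = blank + comment + code
Total LOC = 25 + 117 + 294 = 436
SLOC (source only) = code = 294

Total LOC: 436, SLOC: 294


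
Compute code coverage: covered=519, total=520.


Coverage = covered / total * 100
Coverage = 519 / 520 * 100
Coverage = 99.81%

99.81%


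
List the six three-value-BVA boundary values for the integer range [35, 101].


Range: [35, 101]
Boundaries: just below min, min, min+1, max-1, max, just above max
Values: [34, 35, 36, 100, 101, 102]

[34, 35, 36, 100, 101, 102]


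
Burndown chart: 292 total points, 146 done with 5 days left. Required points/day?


Formula: Required rate = Remaining points / Days left
Remaining = 292 - 146 = 146 points
Required rate = 146 / 5 = 29.2 points/day

29.2 points/day


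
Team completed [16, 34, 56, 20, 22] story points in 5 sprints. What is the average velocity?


Formula: Avg velocity = Total points / Number of sprints
Points: [16, 34, 56, 20, 22]
Sum = 16 + 34 + 56 + 20 + 22 = 148
Avg velocity = 148 / 5 = 29.6 points/sprint

29.6 points/sprint


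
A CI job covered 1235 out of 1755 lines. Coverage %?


Coverage = covered / total * 100
Coverage = 1235 / 1755 * 100
Coverage = 70.37%

70.37%


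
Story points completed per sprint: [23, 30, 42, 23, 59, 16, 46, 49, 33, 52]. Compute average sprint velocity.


Formula: Avg velocity = Total points / Number of sprints
Points: [23, 30, 42, 23, 59, 16, 46, 49, 33, 52]
Sum = 23 + 30 + 42 + 23 + 59 + 16 + 46 + 49 + 33 + 52 = 373
Avg velocity = 373 / 10 = 37.3 points/sprint

37.3 points/sprint


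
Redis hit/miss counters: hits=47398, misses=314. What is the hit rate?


Formula: hit rate = hits / (hits + misses) * 100
hit rate = 47398 / (47398 + 314) * 100
hit rate = 47398 / 47712 * 100
hit rate = 99.34%

99.34%


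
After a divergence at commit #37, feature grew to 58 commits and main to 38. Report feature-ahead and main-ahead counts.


Common ancestor: commit #37
feature commits after divergence: 58 - 37 = 21
main commits after divergence: 38 - 37 = 1
feature is 21 commits ahead of main
main is 1 commits ahead of feature

feature ahead: 21, main ahead: 1


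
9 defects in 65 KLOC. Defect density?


Defect density = defects / KLOC
Defect density = 9 / 65
Defect density = 0.138 defects/KLOC

0.138 defects/KLOC


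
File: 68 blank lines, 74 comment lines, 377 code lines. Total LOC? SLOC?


Total LOC = blank + comment + code
Total LOC = 68 + 74 + 377 = 519
SLOC (source only) = code = 377

Total LOC: 519, SLOC: 377


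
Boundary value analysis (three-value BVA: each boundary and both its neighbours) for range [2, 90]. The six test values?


Range: [2, 90]
Boundaries: just below min, min, min+1, max-1, max, just above max
Values: [1, 2, 3, 89, 90, 91]

[1, 2, 3, 89, 90, 91]


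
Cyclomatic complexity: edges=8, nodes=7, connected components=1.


Formula: V(G) = E - N + 2P
V(G) = 8 - 7 + 2*1
V(G) = 1 + 2
V(G) = 3

3


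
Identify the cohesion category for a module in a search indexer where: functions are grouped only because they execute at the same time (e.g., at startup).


Reasoning: Related by timing only
Type: Temporal cohesion

Temporal cohesion


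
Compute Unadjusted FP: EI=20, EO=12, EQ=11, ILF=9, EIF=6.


UFP = EI*4 + EO*5 + EQ*4 + ILF*10 + EIF*7
UFP = 20*4 + 12*5 + 11*4 + 9*10 + 6*7
UFP = 80 + 60 + 44 + 90 + 42
UFP = 316

316


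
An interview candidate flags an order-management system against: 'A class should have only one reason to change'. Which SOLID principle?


This describes the Single Responsibility Principle (SRP)

Single Responsibility Principle (SRP)


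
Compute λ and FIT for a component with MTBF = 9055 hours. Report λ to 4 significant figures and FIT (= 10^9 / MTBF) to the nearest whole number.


Formula: λ = 1 / MTBF; FIT = λ × 1e9 = 1e9 / MTBF
λ = 1 / 9055 ≈ 1.104e-04 failures/hour
FIT = 1e9 / 9055 ≈ 110436 failures per 1e9 hours (nearest whole number)

λ = 1.104e-04 /h, FIT = 110436


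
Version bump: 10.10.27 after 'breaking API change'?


Current: 10.10.27
Change category: 'breaking API change' → major bump
SemVer rule: major bump → increment MAJOR, reset MINOR and PATCH to 0
New: 11.0.0

11.0.0


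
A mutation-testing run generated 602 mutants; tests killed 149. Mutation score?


Mutation score = killed / total * 100
Mutation score = 149 / 602 * 100
Mutation score = 24.75%

24.75%


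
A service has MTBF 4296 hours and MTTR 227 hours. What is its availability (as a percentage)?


Availability = MTBF / (MTBF + MTTR)
Availability = 4296 / (4296 + 227)
Availability = 4296 / 4523
Availability = 94.9812%

94.9812%


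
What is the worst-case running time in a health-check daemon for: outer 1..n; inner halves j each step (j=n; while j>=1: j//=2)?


Reasoning: n times log n
Complexity: O(n log n)

O(n log n)


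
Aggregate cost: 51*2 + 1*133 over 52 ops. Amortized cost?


Formula: Amortized cost = Total cost / Operations
Total cost = (51 * 2) + (1 * 133)
Total cost = 102 + 133 = 235
Amortized = 235 / 52 = 4.5192

4.5192


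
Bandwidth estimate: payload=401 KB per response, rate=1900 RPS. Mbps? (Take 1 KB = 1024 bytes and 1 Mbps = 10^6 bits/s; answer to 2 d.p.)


Formula: Mbps = payload_bytes * RPS * 8 / 1e6
Payload per request = 401 KB = 401 * 1024 = 410624 bytes
Total bytes/sec = 410624 * 1900 = 780185600
Total bits/sec = 780185600 * 8 = 6241484800
Mbps = 6241484800 / 1e6 = 6241.48

6241.48 Mbps


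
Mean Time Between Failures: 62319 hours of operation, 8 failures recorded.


Formula: MTBF = Total operating time / Number of failures
MTBF = 62319 / 8
MTBF = 7789.88 hours

7789.88 hours


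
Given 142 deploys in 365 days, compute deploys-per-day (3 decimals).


Formula: deployments per day = releases / days
= 142 / 365
= 0.389 deploys/day
(equivalently, 2.72 deploys/week)

0.389 deploys/day


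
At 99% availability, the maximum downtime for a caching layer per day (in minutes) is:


Formula: allowed downtime = period * (100 - SLA) / 100
Period (day) = 1440 minutes
Unavailability fraction = (100 - 99.0) / 100
Allowed downtime = 1440 * (100 - 99.0) / 100
Allowed downtime = 14.4 minutes

14.4 minutes


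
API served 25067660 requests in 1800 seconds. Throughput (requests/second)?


Formula: throughput = requests / seconds
throughput = 25067660 / 1800
throughput = 13926.48 requests/second

13926.48 requests/second


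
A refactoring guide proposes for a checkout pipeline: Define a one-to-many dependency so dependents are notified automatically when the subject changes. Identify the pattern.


This matches the Observer pattern

Observer


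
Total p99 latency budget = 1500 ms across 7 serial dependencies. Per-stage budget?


Formula: per_stage = total_budget / stages
per_stage = 1500 / 7
per_stage = 214.29 ms

214.29 ms


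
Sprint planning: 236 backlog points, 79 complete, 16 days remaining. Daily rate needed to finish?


Formula: Required rate = Remaining points / Days left
Remaining = 236 - 79 = 157 points
Required rate = 157 / 16 = 9.81 points/day

9.81 points/day


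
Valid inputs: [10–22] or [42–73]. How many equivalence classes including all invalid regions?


Valid ranges: [10,22] and [42,73]
Class 1: x < 10 — invalid
Class 2: 10 ≤ x ≤ 22 — valid
Class 3: 22 < x < 42 — invalid (gap between ranges)
Class 4: 42 ≤ x ≤ 73 — valid
Class 5: x > 73 — invalid
Total equivalence classes: 5

5 equivalence classes


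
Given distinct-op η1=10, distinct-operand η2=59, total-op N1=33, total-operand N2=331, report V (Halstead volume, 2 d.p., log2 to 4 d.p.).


Formula: V = N * log2(η), where N = N1 + N2 and η = η1 + η2
η = 10 + 59 = 69
N = 33 + 331 = 364
log2(69) ≈ 6.1085
V = 364 * 6.1085 = 2223.49

2223.49


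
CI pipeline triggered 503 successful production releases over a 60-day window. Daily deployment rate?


Formula: deployments per day = releases / days
= 503 / 60
= 8.383 deploys/day
(equivalently, 58.68 deploys/week)

8.383 deploys/day


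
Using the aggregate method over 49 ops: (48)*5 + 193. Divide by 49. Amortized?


Formula: Amortized cost = Total cost / Operations
Total cost = (48 * 5) + (1 * 193)
Total cost = 240 + 193 = 433
Amortized = 433 / 49 = 8.8367

8.8367


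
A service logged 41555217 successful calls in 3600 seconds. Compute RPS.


Formula: throughput = requests / seconds
throughput = 41555217 / 3600
throughput = 11543.12 requests/second

11543.12 requests/second


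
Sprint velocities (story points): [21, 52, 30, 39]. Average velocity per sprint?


Formula: Avg velocity = Total points / Number of sprints
Points: [21, 52, 30, 39]
Sum = 21 + 52 + 30 + 39 = 142
Avg velocity = 142 / 4 = 35.5 points/sprint

35.5 points/sprint


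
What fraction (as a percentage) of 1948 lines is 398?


Coverage = covered / total * 100
Coverage = 398 / 1948 * 100
Coverage = 20.43%

20.43%


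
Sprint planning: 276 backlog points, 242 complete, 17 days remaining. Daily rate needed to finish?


Formula: Required rate = Remaining points / Days left
Remaining = 276 - 242 = 34 points
Required rate = 34 / 17 = 2.0 points/day

2.0 points/day


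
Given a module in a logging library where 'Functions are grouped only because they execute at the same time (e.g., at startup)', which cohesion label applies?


Reasoning: Related by timing only
Type: Temporal cohesion

Temporal cohesion


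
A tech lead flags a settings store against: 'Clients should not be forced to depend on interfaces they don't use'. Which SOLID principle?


This describes the Interface Segregation Principle (ISP)

Interface Segregation Principle (ISP)


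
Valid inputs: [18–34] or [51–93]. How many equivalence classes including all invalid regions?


Valid ranges: [18,34] and [51,93]
Class 1: x < 18 — invalid
Class 2: 18 ≤ x ≤ 34 — valid
Class 3: 34 < x < 51 — invalid (gap between ranges)
Class 4: 51 ≤ x ≤ 93 — valid
Class 5: x > 93 — invalid
Total equivalence classes: 5

5 equivalence classes


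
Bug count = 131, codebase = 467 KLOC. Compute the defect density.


Defect density = defects / KLOC
Defect density = 131 / 467
Defect density = 0.281 defects/KLOC

0.281 defects/KLOC


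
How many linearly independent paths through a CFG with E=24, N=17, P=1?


Formula: V(G) = E - N + 2P
V(G) = 24 - 17 + 2*1
V(G) = 7 + 2
V(G) = 9

9


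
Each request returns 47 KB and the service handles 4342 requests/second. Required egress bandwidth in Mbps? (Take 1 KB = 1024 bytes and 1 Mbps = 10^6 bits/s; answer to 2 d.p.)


Formula: Mbps = payload_bytes * RPS * 8 / 1e6
Payload per request = 47 KB = 47 * 1024 = 48128 bytes
Total bytes/sec = 48128 * 4342 = 208971776
Total bits/sec = 208971776 * 8 = 1671774208
Mbps = 1671774208 / 1e6 = 1671.77

1671.77 Mbps


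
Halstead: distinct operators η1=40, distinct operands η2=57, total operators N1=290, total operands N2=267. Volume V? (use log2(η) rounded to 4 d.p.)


Formula: V = N * log2(η), where N = N1 + N2 and η = η1 + η2
η = 40 + 57 = 97
N = 290 + 267 = 557
log2(97) ≈ 6.5999
V = 557 * 6.5999 = 3676.14

3676.14


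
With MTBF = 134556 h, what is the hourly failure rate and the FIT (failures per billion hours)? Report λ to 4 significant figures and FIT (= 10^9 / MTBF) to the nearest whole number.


Formula: λ = 1 / MTBF; FIT = λ × 1e9 = 1e9 / MTBF
λ = 1 / 134556 ≈ 7.432e-06 failures/hour
FIT = 1e9 / 134556 ≈ 7432 failures per 1e9 hours (nearest whole number)

λ = 7.432e-06 /h, FIT = 7432


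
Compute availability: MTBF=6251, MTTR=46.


Availability = MTBF / (MTBF + MTTR)
Availability = 6251 / (6251 + 46)
Availability = 6251 / 6297
Availability = 99.2695%

99.2695%


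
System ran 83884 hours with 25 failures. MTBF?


Formula: MTBF = Total operating time / Number of failures
MTBF = 83884 / 25
MTBF = 3355.36 hours

3355.36 hours


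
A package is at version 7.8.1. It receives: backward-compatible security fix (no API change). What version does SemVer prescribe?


Current: 7.8.1
Change category: 'backward-compatible security fix (no API change)' → patch bump
SemVer rule: patch bump → increment PATCH (MAJOR and MINOR unchanged)
New: 7.8.2

7.8.2


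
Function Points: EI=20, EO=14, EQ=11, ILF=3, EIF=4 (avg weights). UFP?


UFP = EI*4 + EO*5 + EQ*4 + ILF*10 + EIF*7
UFP = 20*4 + 14*5 + 11*4 + 3*10 + 4*7
UFP = 80 + 70 + 44 + 30 + 28
UFP = 252

252


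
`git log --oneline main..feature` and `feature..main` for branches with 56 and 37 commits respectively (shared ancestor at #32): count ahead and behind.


Common ancestor: commit #32
feature commits after divergence: 56 - 32 = 24
main commits after divergence: 37 - 32 = 5
feature is 24 commits ahead of main
main is 5 commits ahead of feature

feature ahead: 24, main ahead: 5


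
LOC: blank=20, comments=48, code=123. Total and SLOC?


Total LOC = blank + comment + code
Total LOC = 20 + 48 + 123 = 191
SLOC (source only) = code = 123

Total LOC: 191, SLOC: 123


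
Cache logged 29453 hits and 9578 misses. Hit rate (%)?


Formula: hit rate = hits / (hits + misses) * 100
hit rate = 29453 / (29453 + 9578) * 100
hit rate = 29453 / 39031 * 100
hit rate = 75.46%

75.46%


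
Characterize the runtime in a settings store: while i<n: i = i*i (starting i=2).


Reasoning: squaring drives double-exponential growth; iterations ~ log log n
Complexity: O(log log n)

O(log log n)


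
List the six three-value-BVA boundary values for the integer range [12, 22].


Range: [12, 22]
Boundaries: just below min, min, min+1, max-1, max, just above max
Values: [11, 12, 13, 21, 22, 23]

[11, 12, 13, 21, 22, 23]


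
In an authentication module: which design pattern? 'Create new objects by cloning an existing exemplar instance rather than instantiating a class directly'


This matches the Prototype pattern

Prototype


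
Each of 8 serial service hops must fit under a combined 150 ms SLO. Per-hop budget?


Formula: per_stage = total_budget / stages
per_stage = 150 / 8
per_stage = 18.75 ms

18.75 ms


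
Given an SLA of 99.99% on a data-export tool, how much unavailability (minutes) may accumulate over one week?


Formula: allowed downtime = period * (100 - SLA) / 100
Period (week) = 10080 minutes
Unavailability fraction = (100 - 99.99) / 100
Allowed downtime = 10080 * (100 - 99.99) / 100
Allowed downtime = 1.008 minutes

1.008 minutes


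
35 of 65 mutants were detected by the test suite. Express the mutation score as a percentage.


Mutation score = killed / total * 100
Mutation score = 35 / 65 * 100
Mutation score = 53.85%

53.85%


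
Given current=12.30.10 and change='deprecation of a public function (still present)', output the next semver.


Current: 12.30.10
Change category: 'deprecation of a public function (still present)' → minor bump
SemVer rule: minor bump → increment MINOR, reset PATCH to 0 (MAJOR unchanged)
New: 12.31.0

12.31.0


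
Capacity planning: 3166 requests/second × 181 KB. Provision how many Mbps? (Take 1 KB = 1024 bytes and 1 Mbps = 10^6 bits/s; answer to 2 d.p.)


Formula: Mbps = payload_bytes * RPS * 8 / 1e6
Payload per request = 181 KB = 181 * 1024 = 185344 bytes
Total bytes/sec = 185344 * 3166 = 586799104
Total bits/sec = 586799104 * 8 = 4694392832
Mbps = 4694392832 / 1e6 = 4694.39

4694.39 Mbps


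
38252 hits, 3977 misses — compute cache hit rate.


Formula: hit rate = hits / (hits + misses) * 100
hit rate = 38252 / (38252 + 3977) * 100
hit rate = 38252 / 42229 * 100
hit rate = 90.58%

90.58%


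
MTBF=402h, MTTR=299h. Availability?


Availability = MTBF / (MTBF + MTTR)
Availability = 402 / (402 + 299)
Availability = 402 / 701
Availability = 57.3466%

57.3466%


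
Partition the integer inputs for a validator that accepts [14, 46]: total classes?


Valid range: [14, 46]
Class 1: x < 14 — invalid
Class 2: 14 ≤ x ≤ 46 — valid
Class 3: x > 46 — invalid
Total equivalence classes: 3

3 equivalence classes


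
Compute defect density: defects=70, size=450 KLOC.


Defect density = defects / KLOC
Defect density = 70 / 450
Defect density = 0.156 defects/KLOC

0.156 defects/KLOC


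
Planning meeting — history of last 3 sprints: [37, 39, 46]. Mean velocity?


Formula: Avg velocity = Total points / Number of sprints
Points: [37, 39, 46]
Sum = 37 + 39 + 46 = 122
Avg velocity = 122 / 3 = 40.67 points/sprint

40.67 points/sprint


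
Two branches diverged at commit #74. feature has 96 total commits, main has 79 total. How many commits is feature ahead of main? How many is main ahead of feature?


Common ancestor: commit #74
feature commits after divergence: 96 - 74 = 22
main commits after divergence: 79 - 74 = 5
feature is 22 commits ahead of main
main is 5 commits ahead of feature

feature ahead: 22, main ahead: 5


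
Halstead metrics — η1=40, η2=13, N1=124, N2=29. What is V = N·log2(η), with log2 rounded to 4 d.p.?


Formula: V = N * log2(η), where N = N1 + N2 and η = η1 + η2
η = 40 + 13 = 53
N = 124 + 29 = 153
log2(53) ≈ 5.7279
V = 153 * 5.7279 = 876.37

876.37


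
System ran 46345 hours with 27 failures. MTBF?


Formula: MTBF = Total operating time / Number of failures
MTBF = 46345 / 27
MTBF = 1716.48 hours

1716.48 hours


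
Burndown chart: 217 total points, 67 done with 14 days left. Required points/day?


Formula: Required rate = Remaining points / Days left
Remaining = 217 - 67 = 150 points
Required rate = 150 / 14 = 10.71 points/day

10.71 points/day


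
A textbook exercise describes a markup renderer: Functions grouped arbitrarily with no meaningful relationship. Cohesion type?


Reasoning: Worst: random grouping
Type: Coincidental cohesion

Coincidental cohesion


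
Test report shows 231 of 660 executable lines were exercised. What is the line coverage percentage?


Coverage = covered / total * 100
Coverage = 231 / 660 * 100
Coverage = 35.0%

35.0%


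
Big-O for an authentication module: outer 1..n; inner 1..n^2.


Reasoning: n times n^2
Complexity: O(n^3)

O(n^3)


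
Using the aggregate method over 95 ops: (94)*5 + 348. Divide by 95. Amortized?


Formula: Amortized cost = Total cost / Operations
Total cost = (94 * 5) + (1 * 348)
Total cost = 470 + 348 = 818
Amortized = 818 / 95 = 8.6105

8.6105


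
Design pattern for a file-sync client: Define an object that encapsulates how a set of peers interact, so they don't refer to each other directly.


This matches the Mediator pattern

Mediator


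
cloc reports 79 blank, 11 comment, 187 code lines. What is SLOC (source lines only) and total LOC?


Total LOC = blank + comment + code
Total LOC = 79 + 11 + 187 = 277
SLOC (source only) = code = 187

Total LOC: 277, SLOC: 187


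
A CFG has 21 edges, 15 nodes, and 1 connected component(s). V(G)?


Formula: V(G) = E - N + 2P
V(G) = 21 - 15 + 2*1
V(G) = 6 + 2
V(G) = 8

8


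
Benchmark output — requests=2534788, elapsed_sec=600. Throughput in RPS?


Formula: throughput = requests / seconds
throughput = 2534788 / 600
throughput = 4224.65 requests/second

4224.65 requests/second


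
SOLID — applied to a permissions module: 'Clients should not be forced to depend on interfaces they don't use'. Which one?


This describes the Interface Segregation Principle (ISP)

Interface Segregation Principle (ISP)


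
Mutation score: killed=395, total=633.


Mutation score = killed / total * 100
Mutation score = 395 / 633 * 100
Mutation score = 62.4%

62.4%


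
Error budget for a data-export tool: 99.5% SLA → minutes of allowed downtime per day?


Formula: allowed downtime = period * (100 - SLA) / 100
Period (day) = 1440 minutes
Unavailability fraction = (100 - 99.5) / 100
Allowed downtime = 1440 * (100 - 99.5) / 100
Allowed downtime = 7.2 minutes

7.2 minutes


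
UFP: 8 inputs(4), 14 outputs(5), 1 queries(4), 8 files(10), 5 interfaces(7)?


UFP = EI*4 + EO*5 + EQ*4 + ILF*10 + EIF*7
UFP = 8*4 + 14*5 + 1*4 + 8*10 + 5*7
UFP = 32 + 70 + 4 + 80 + 35
UFP = 221

221


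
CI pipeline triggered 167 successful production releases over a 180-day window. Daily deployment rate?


Formula: deployments per day = releases / days
= 167 / 180
= 0.928 deploys/day
(equivalently, 6.49 deploys/week)

0.928 deploys/day


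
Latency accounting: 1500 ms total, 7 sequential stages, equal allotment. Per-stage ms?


Formula: per_stage = total_budget / stages
per_stage = 1500 / 7
per_stage = 214.29 ms

214.29 ms


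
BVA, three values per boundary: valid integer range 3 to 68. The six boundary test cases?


Range: [3, 68]
Boundaries: just below min, min, min+1, max-1, max, just above max
Values: [2, 3, 4, 67, 68, 69]

[2, 3, 4, 67, 68, 69]


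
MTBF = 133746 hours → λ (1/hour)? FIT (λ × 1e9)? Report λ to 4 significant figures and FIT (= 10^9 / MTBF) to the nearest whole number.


Formula: λ = 1 / MTBF; FIT = λ × 1e9 = 1e9 / MTBF
λ = 1 / 133746 ≈ 7.477e-06 failures/hour
FIT = 1e9 / 133746 ≈ 7477 failures per 1e9 hours (nearest whole number)

λ = 7.477e-06 /h, FIT = 7477
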